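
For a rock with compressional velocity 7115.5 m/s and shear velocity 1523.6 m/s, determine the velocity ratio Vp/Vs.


Vp/Vs = 7115.5 / 1523.6
= 4.6702

4.6702


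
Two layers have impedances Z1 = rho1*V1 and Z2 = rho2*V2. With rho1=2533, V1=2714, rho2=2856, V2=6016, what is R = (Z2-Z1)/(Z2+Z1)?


Z1 = 2533 * 2714 = 6874562
Z2 = 2856 * 6016 = 17181696
R = (17181696 - 6874562) / (17181696 + 6874562) = 10307134 / 24056258 = 0.4285

0.4285


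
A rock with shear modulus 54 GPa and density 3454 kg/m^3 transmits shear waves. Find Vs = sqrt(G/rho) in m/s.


Convert G to Pa: G = 54e9 Pa
Compute G/rho = 54e9 / 3454 = 15634047.4812
Vs = sqrt(15634047.4812) = 3953.99 m/s

3953.99


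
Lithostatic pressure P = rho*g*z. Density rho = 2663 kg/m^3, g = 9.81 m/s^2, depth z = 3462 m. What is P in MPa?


P = rho * g * z / 1e6
= 2663 * 9.81 * 3462 / 1e6
= 90441391.86 / 1e6
= 90.4414 MPa

90.4414


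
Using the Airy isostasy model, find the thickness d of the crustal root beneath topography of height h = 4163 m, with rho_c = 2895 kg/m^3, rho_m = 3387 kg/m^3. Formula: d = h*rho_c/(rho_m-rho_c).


rho_m - rho_c = 3387 - 2895 = 492
d = 4163 * 2895 / 492
= 12051885 / 492
= 24495.7 m

24495.7


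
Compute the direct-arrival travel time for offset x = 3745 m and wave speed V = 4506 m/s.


t = x / V
= 3745 / 4506
= 0.8311 s

0.8311


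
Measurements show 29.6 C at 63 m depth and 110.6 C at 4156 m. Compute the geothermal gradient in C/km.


dT = 110.6 - 29.6 = 81.0 C
dz = 4156 - 63 = 4093 m
gradient = dT/dz * 1000 = 81.0/4093 * 1000 = 19.7899 C/km

19.7899


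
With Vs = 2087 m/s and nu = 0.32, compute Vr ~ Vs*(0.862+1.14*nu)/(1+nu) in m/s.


Numerator factor = 0.862 + 1.14*0.32 = 1.2268
Denominator = 1 + 0.32 = 1.32
Vr = 2087 * 1.2268 / 1.32 = 1939.65 m/s

1939.65


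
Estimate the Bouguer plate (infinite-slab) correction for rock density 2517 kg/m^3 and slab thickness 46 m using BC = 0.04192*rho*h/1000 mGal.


BC = 0.04192 * rho * h / 1000
= 0.04192 * 2517 * 46 / 1000
= 4.8536 mGal

4.8536


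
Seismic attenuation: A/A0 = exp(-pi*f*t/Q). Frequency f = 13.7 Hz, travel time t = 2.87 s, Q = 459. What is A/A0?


pi*f*t/Q = pi*13.7*2.87/459 = 0.269116
A/A0 = exp(-0.269116) = 0.764055

0.764055


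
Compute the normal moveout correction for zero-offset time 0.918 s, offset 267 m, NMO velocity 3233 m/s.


x/Vnmo = 267/3233 = 0.082586
(x/Vnmo)^2 = 0.00682
t0^2 = 0.842724
sqrt(0.842724 + 0.00682) = 0.921707
dt = 0.921707 - 0.918 = 0.003707

0.003707


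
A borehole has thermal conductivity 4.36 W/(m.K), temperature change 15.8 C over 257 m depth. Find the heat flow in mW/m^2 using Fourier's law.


q = k * dT / dz * 1000
= 4.36 * 15.8 / 257 * 1000
= 0.268047 * 1000
= 268.0467 mW/m^2

268.0467


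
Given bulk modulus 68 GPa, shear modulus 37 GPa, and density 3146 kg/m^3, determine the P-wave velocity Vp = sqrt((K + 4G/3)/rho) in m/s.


First compute the effective modulus:
K + 4G/3 = 68e9 + 4*37e9/3 = 117333333333.33 Pa
Then divide by density:
117333333333.33 / 3146 = 37296037.296 Pa/(kg/m^3)
Take the square root:
Vp = sqrt(37296037.296) = 6107.05 m/s

6107.05


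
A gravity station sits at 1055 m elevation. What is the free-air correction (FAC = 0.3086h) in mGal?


FAC = 0.3086 * h
= 0.3086 * 1055
= 325.573 mGal

325.573


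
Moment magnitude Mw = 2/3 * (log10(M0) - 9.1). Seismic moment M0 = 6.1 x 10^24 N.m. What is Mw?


log10(M0) = log10(6.1 x 10^24) = 24.7853
Mw = 2/3 * (24.7853 - 9.1)
= 2/3 * 15.6853
= 10.46

10.46


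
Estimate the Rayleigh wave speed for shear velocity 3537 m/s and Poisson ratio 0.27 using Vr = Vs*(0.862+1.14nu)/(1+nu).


Numerator factor = 0.862 + 1.14*0.27 = 1.1698
Denominator = 1 + 0.27 = 1.27
Vr = 3537 * 1.1698 / 1.27 = 3257.94 m/s

3257.94


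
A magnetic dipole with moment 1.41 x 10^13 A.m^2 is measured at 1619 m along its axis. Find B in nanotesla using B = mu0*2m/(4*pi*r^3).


m = 1.41 x 10^13 = 14100000000000 A.m^2
2m = 28200000000000 A.m^2
r^3 = 1619^3 = 4243659659
B = (4pi*10^-7) * 28200000000000 / (4*pi * 4243659659) * 1e9
= 35437165.132493 / 53327400036.2 * 1e9
= 664520.7737 nT

664520.7737


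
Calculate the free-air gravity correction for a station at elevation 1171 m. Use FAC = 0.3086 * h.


FAC = 0.3086 * h
= 0.3086 * 1171
= 361.3706 mGal

361.3706


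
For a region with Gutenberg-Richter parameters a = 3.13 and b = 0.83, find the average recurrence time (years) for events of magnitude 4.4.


log10(N) = 3.13 - 0.83*4.4 = -0.522
N = 10^-0.522 = 0.300608
T = 1/N = 1/0.300608 = 3.3266 years

3.3266


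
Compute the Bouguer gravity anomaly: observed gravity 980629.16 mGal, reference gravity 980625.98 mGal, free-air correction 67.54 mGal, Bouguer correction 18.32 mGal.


BA = g_obs - g_ref + FAC - BC
= 980629.16 - 980625.98 + 67.54 - 18.32
= 52.4 mGal

52.4


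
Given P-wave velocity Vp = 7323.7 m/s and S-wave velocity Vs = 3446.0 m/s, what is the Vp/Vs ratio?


Vp/Vs = 7323.7 / 3446.0
= 2.1253

2.1253


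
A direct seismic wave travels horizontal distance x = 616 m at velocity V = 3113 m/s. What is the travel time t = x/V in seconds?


t = x / V
= 616 / 3113
= 0.1979 s

0.1979


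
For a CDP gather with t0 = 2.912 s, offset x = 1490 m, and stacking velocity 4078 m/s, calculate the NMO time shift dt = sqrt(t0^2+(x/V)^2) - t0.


x/Vnmo = 1490/4078 = 0.365375
(x/Vnmo)^2 = 0.133499
t0^2 = 8.479744
sqrt(8.479744 + 0.133499) = 2.934833
dt = 2.934833 - 2.912 = 0.022833

0.022833


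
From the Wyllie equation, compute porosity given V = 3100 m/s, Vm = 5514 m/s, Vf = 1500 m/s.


1/V - 1/Vm = 1/3100 - 1/5514 = 0.00014122
1/Vf - 1/Vm = 1/1500 - 1/5514 = 0.00048531
phi = 0.00014122 / 0.00048531 = 0.291

0.291


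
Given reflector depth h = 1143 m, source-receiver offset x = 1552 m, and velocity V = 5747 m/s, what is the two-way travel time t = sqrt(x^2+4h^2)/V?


x^2 + 4h^2 = 1552^2 + 4*1143^2 = 2408704 + 5225796 = 7634500
sqrt(7634500) = 2763.0599
t = 2763.0599 / 5747 = 0.4808 s

0.4808


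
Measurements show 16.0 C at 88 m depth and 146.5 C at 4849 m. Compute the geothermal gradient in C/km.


dT = 146.5 - 16.0 = 130.5 C
dz = 4849 - 88 = 4761 m
gradient = dT/dz * 1000 = 130.5/4761 * 1000 = 27.4102 C/km

27.4102


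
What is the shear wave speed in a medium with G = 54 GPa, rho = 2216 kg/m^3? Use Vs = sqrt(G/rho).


Convert G to Pa: G = 54e9 Pa
Compute G/rho = 54e9 / 2216 = 24368231.0469
Vs = sqrt(24368231.0469) = 4936.42 m/s

4936.42


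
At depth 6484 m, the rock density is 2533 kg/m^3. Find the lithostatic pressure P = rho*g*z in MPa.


P = rho * g * z / 1e6
= 2533 * 9.81 * 6484 / 1e6
= 161119165.32 / 1e6
= 161.1192 MPa

161.1192


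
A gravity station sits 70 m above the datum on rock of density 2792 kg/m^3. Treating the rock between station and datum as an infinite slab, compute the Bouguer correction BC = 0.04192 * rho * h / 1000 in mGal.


BC = 0.04192 * rho * h / 1000
= 0.04192 * 2792 * 70 / 1000
= 8.1928 mGal

8.1928


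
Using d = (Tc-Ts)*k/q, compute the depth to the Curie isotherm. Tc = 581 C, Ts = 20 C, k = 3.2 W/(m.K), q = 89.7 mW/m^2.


T_Curie - T_surf = 581 - 20 = 561 C
Convert q to W/m^2: 89.7 mW/m^2 = 0.0897 W/m^2
d = 561 * 3.2 / 0.0897 = 20013.38 m

20013.38


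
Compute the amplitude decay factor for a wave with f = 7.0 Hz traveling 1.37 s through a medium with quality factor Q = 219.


pi*f*t/Q = pi*7.0*1.37/219 = 0.13757
A/A0 = exp(-0.13757) = 0.871473

0.871473


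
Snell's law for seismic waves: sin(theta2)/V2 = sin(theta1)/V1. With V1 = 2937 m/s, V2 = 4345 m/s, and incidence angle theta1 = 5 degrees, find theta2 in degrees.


sin(theta1) = sin(5 deg) = 0.087156
sin(theta2) = V2/V1 * sin(theta1) = 4345/2937 * 0.087156 = 0.128938
theta2 = arcsin(0.128938) = 7.4082 degrees

7.4082


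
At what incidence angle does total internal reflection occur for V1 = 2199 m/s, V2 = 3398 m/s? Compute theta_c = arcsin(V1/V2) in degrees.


V1/V2 = 2199/3398 = 0.647145
theta_c = arcsin(0.647145) = 40.3267 degrees

40.3267


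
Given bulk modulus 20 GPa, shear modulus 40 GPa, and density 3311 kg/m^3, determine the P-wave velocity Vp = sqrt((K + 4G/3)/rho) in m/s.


First compute the effective modulus:
K + 4G/3 = 20e9 + 4*40e9/3 = 73333333333.33 Pa
Then divide by density:
73333333333.33 / 3311 = 22148394.2414 Pa/(kg/m^3)
Take the square root:
Vp = sqrt(22148394.2414) = 4706.21 m/s

4706.21


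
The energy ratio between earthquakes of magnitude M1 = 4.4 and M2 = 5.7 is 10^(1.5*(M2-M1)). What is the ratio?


M2 - M1 = 5.7 - 4.4 = 1.3
1.5 * 1.3 = 1.95
ratio = 10^1.95 = 89.13

89.13


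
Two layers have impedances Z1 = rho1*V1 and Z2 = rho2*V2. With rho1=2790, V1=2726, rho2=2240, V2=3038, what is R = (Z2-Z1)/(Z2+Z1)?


Z1 = 2790 * 2726 = 7605540
Z2 = 2240 * 3038 = 6805120
R = (6805120 - 7605540) / (6805120 + 7605540) = -800420 / 14410660 = -0.0555

-0.0555


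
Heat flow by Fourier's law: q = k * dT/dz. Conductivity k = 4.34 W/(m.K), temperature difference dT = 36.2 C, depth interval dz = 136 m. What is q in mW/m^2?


q = k * dT / dz * 1000
= 4.34 * 36.2 / 136 * 1000
= 1.155206 * 1000
= 1155.2059 mW/m^2

1155.2059


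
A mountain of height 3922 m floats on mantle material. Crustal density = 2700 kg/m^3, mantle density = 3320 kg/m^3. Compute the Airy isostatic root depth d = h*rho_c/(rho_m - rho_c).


rho_m - rho_c = 3320 - 2700 = 620
d = 3922 * 2700 / 620
= 10589400 / 620
= 17079.68 m

17079.68


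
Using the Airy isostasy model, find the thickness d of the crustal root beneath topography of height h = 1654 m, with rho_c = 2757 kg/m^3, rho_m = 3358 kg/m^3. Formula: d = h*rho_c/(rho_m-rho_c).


rho_m - rho_c = 3358 - 2757 = 601
d = 1654 * 2757 / 601
= 4560078 / 601
= 7587.48 m

7587.48


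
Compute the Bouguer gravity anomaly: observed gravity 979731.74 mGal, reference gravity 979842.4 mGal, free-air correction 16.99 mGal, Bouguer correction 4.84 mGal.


BA = g_obs - g_ref + FAC - BC
= 979731.74 - 979842.4 + 16.99 - 4.84
= -98.51 mGal

-98.51


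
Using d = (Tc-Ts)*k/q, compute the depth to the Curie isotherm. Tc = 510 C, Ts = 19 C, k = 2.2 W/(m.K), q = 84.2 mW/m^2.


T_Curie - T_surf = 510 - 19 = 491 C
Convert q to W/m^2: 84.2 mW/m^2 = 0.0842 W/m^2
d = 491 * 2.2 / 0.0842 = 12828.98 m

12828.98


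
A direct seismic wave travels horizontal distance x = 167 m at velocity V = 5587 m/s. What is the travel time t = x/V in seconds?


t = x / V
= 167 / 5587
= 0.0299 s

0.0299


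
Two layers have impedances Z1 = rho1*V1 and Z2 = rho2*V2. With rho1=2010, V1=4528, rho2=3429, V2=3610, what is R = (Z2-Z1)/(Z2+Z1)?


Z1 = 2010 * 4528 = 9101280
Z2 = 3429 * 3610 = 12378690
R = (12378690 - 9101280) / (12378690 + 9101280) = 3277410 / 21479970 = 0.1526

0.1526


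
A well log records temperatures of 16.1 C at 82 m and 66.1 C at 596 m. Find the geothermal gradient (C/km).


dT = 66.1 - 16.1 = 50.0 C
dz = 596 - 82 = 514 m
gradient = dT/dz * 1000 = 50.0/514 * 1000 = 97.2763 C/km

97.2763


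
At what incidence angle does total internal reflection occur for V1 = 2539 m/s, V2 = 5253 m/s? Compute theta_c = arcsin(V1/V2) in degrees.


V1/V2 = 2539/5253 = 0.483343
theta_c = arcsin(0.483343) = 28.904 degrees

28.904


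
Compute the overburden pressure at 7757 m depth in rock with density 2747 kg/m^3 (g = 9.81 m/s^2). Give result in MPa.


P = rho * g * z / 1e6
= 2747 * 9.81 * 7757 / 1e6
= 209036178.99 / 1e6
= 209.0362 MPa

209.0362


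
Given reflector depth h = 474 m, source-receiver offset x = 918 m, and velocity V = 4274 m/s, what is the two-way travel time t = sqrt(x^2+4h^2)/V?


x^2 + 4h^2 = 918^2 + 4*474^2 = 842724 + 898704 = 1741428
sqrt(1741428) = 1319.6318
t = 1319.6318 / 4274 = 0.3088 s

0.3088


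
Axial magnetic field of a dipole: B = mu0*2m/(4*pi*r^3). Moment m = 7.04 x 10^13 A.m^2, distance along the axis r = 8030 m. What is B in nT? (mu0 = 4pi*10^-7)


m = 7.04 x 10^13 = 70400000000000 A.m^2
2m = 140800000000000 A.m^2
r^3 = 8030^3 = 517781627000
B = (4pi*10^-7) * 140800000000000 / (4*pi * 517781627000) * 1e9
= 176934498.250177 / 6506635822187.88 * 1e9
= 27192.9309 nT

27192.9309


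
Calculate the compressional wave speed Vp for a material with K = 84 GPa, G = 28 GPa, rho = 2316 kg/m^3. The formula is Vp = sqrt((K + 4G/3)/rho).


First compute the effective modulus:
K + 4G/3 = 84e9 + 4*28e9/3 = 121333333333.33 Pa
Then divide by density:
121333333333.33 / 2316 = 52389176.7415 Pa/(kg/m^3)
Take the square root:
Vp = sqrt(52389176.7415) = 7238.04 m/s

7238.04


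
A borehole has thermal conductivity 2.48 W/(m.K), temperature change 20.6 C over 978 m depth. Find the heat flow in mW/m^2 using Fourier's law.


q = k * dT / dz * 1000
= 2.48 * 20.6 / 978 * 1000
= 0.052237 * 1000
= 52.2372 mW/m^2

52.2372


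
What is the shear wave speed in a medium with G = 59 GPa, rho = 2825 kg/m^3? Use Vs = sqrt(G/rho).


Convert G to Pa: G = 59e9 Pa
Compute G/rho = 59e9 / 2825 = 20884955.7522
Vs = sqrt(20884955.7522) = 4570.01 m/s

4570.01


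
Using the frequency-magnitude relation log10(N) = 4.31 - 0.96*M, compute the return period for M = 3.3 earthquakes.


log10(N) = 4.31 - 0.96*3.3 = 1.142
N = 10^1.142 = 13.867558
T = 1/N = 1/13.867558 = 0.0721 years

0.0721


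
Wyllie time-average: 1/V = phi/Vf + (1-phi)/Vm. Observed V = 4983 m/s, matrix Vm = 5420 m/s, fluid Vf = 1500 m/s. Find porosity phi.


1/V - 1/Vm = 1/4983 - 1/5420 = 1.618e-05
1/Vf - 1/Vm = 1/1500 - 1/5420 = 0.00048216
phi = 1.618e-05 / 0.00048216 = 0.0336

0.0336


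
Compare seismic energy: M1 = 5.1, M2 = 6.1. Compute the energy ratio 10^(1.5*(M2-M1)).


M2 - M1 = 6.1 - 5.1 = 1.0
1.5 * 1.0 = 1.5
ratio = 10^1.5 = 31.62

31.62


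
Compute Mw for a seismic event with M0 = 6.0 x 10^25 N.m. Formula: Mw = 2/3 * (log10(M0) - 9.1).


log10(M0) = log10(6.0 x 10^25) = 25.7782
Mw = 2/3 * (25.7782 - 9.1)
= 2/3 * 16.6782
= 11.12

11.12


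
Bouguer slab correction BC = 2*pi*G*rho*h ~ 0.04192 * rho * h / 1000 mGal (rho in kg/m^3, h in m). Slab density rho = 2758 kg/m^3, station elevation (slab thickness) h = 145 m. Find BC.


BC = 0.04192 * rho * h / 1000
= 0.04192 * 2758 * 145 / 1000
= 16.7642 mGal

16.7642


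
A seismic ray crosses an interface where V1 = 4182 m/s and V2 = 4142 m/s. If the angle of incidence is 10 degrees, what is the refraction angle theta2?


sin(theta1) = sin(10 deg) = 0.173648
sin(theta2) = V2/V1 * sin(theta1) = 4142/4182 * 0.173648 = 0.171987
theta2 = arcsin(0.171987) = 9.9034 degrees

9.9034


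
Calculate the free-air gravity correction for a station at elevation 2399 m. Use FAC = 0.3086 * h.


FAC = 0.3086 * h
= 0.3086 * 2399
= 740.3314 mGal

740.3314


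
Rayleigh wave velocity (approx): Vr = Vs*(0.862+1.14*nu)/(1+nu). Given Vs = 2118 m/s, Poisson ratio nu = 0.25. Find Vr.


Numerator factor = 0.862 + 1.14*0.25 = 1.147
Denominator = 1 + 0.25 = 1.25
Vr = 2118 * 1.147 / 1.25 = 1943.48 m/s

1943.48


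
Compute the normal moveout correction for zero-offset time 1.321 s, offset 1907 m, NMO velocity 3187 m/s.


x/Vnmo = 1907/3187 = 0.598368
(x/Vnmo)^2 = 0.358045
t0^2 = 1.745041
sqrt(1.745041 + 0.358045) = 1.450202
dt = 1.450202 - 1.321 = 0.129202

0.129202


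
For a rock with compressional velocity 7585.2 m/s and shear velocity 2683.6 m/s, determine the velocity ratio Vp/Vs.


Vp/Vs = 7585.2 / 2683.6
= 2.8265

2.8265


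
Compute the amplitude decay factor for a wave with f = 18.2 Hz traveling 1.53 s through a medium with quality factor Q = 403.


pi*f*t/Q = pi*18.2*1.53/403 = 0.217074
A/A0 = exp(-0.217074) = 0.80487

0.80487


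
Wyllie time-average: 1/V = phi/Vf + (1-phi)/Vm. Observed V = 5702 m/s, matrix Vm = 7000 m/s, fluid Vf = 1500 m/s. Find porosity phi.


1/V - 1/Vm = 1/5702 - 1/7000 = 3.252e-05
1/Vf - 1/Vm = 1/1500 - 1/7000 = 0.00052381
phi = 3.252e-05 / 0.00052381 = 0.0621

0.0621


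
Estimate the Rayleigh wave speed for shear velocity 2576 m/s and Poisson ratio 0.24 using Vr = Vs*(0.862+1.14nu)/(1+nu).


Numerator factor = 0.862 + 1.14*0.24 = 1.1356
Denominator = 1 + 0.24 = 1.24
Vr = 2576 * 1.1356 / 1.24 = 2359.12 m/s

2359.12


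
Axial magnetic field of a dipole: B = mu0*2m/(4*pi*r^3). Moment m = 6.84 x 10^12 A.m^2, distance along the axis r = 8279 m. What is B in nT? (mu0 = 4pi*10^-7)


m = 6.84 x 10^12 = 6840000000000 A.m^2
2m = 13680000000000 A.m^2
r^3 = 8279^3 = 567457901639
B = (4pi*10^-7) * 13680000000000 / (4*pi * 567457901639) * 1e9
= 17190795.000443 / 7130886300042.25 * 1e9
= 2410.7515 nT

2410.7515


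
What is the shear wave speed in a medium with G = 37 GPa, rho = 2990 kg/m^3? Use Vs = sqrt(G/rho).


Convert G to Pa: G = 37e9 Pa
Compute G/rho = 37e9 / 2990 = 12374581.9398
Vs = sqrt(12374581.9398) = 3517.75 m/s

3517.75


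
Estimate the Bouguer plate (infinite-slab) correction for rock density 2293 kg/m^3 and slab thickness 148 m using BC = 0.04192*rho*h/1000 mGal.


BC = 0.04192 * rho * h / 1000
= 0.04192 * 2293 * 148 / 1000
= 14.2261 mGal

14.2261


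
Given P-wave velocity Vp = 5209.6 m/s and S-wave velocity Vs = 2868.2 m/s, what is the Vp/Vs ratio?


Vp/Vs = 5209.6 / 2868.2
= 1.8163

1.8163


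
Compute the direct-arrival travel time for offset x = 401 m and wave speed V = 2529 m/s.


t = x / V
= 401 / 2529
= 0.1586 s

0.1586


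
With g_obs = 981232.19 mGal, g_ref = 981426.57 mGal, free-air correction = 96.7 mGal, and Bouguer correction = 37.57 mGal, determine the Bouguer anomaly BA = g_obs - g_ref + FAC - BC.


BA = g_obs - g_ref + FAC - BC
= 981232.19 - 981426.57 + 96.7 - 37.57
= -135.25 mGal

-135.25


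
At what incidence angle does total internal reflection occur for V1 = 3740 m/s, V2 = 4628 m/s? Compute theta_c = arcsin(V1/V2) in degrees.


V1/V2 = 3740/4628 = 0.808124
theta_c = arcsin(0.808124) = 53.9131 degrees

53.9131


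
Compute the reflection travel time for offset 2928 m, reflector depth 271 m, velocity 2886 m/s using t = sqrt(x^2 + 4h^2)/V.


x^2 + 4h^2 = 2928^2 + 4*271^2 = 8573184 + 293764 = 8866948
sqrt(8866948) = 2977.7421
t = 2977.7421 / 2886 = 1.0318 s

1.0318


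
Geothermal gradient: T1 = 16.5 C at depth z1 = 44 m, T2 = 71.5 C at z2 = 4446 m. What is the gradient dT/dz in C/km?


dT = 71.5 - 16.5 = 55.0 C
dz = 4446 - 44 = 4402 m
gradient = dT/dz * 1000 = 55.0/4402 * 1000 = 12.4943 C/km

12.4943


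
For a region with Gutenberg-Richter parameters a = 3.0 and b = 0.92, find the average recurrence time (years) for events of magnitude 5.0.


log10(N) = 3.0 - 0.92*5.0 = -1.6
N = 10^-1.6 = 0.025119
T = 1/N = 1/0.025119 = 39.8107 years

39.8107


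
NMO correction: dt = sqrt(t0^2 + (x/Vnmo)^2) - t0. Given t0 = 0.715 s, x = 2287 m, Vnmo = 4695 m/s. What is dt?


x/Vnmo = 2287/4695 = 0.487114
(x/Vnmo)^2 = 0.23728
t0^2 = 0.511225
sqrt(0.511225 + 0.23728) = 0.865162
dt = 0.865162 - 0.715 = 0.150162

0.150162


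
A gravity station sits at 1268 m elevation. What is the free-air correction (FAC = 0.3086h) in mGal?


FAC = 0.3086 * h
= 0.3086 * 1268
= 391.3048 mGal

391.3048


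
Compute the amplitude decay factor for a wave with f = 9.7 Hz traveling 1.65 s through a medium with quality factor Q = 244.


pi*f*t/Q = pi*9.7*1.65/244 = 0.20607
A/A0 = exp(-0.20607) = 0.813776

0.813776


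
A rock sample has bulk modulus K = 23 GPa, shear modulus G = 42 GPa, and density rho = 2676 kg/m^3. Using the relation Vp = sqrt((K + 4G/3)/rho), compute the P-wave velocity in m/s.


First compute the effective modulus:
K + 4G/3 = 23e9 + 4*42e9/3 = 79000000000.0 Pa
Then divide by density:
79000000000.0 / 2676 = 29521674.1405 Pa/(kg/m^3)
Take the square root:
Vp = sqrt(29521674.1405) = 5433.39 m/s

5433.39


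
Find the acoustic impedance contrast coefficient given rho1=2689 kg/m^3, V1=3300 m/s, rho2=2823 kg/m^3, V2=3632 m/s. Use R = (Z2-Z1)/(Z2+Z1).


Z1 = 2689 * 3300 = 8873700
Z2 = 2823 * 3632 = 10253136
R = (10253136 - 8873700) / (10253136 + 8873700) = 1379436 / 19126836 = 0.0721

0.0721


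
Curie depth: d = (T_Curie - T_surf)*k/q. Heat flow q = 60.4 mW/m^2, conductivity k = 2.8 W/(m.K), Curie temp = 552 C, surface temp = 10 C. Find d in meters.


T_Curie - T_surf = 552 - 10 = 542 C
Convert q to W/m^2: 60.4 mW/m^2 = 0.0604 W/m^2
d = 542 * 2.8 / 0.0604 = 25125.83 m

25125.83


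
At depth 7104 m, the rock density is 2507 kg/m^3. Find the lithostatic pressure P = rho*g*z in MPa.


P = rho * g * z / 1e6
= 2507 * 9.81 * 7104 / 1e6
= 174713431.68 / 1e6
= 174.7134 MPa

174.7134


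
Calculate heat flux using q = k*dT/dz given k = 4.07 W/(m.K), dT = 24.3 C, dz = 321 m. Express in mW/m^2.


q = k * dT / dz * 1000
= 4.07 * 24.3 / 321 * 1000
= 0.308103 * 1000
= 308.1028 mW/m^2

308.1028


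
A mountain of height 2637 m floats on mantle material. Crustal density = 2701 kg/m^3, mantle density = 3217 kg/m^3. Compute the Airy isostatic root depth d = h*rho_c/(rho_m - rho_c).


rho_m - rho_c = 3217 - 2701 = 516
d = 2637 * 2701 / 516
= 7122537 / 516
= 13803.37 m

13803.37


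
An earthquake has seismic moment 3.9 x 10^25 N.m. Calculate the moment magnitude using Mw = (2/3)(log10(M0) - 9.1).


log10(M0) = log10(3.9 x 10^25) = 25.5911
Mw = 2/3 * (25.5911 - 9.1)
= 2/3 * 16.4911
= 10.99

10.99


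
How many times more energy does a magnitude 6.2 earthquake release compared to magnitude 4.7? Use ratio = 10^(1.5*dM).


M2 - M1 = 6.2 - 4.7 = 1.5
1.5 * 1.5 = 2.25
ratio = 10^2.25 = 177.83

177.83


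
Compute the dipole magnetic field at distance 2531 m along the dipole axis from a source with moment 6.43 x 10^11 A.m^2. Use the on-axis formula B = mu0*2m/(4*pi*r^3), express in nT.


m = 6.43 x 10^11 = 643000000000 A.m^2
2m = 1286000000000 A.m^2
r^3 = 2531^3 = 16213487291
B = (4pi*10^-7) * 1286000000000 / (4*pi * 16213487291) * 1e9
= 1616035.261007 / 203744690249.91 * 1e9
= 7931.6681 nT

7931.6681


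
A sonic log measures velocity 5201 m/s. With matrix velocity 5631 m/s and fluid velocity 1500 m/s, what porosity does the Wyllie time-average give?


1/V - 1/Vm = 1/5201 - 1/5631 = 1.468e-05
1/Vf - 1/Vm = 1/1500 - 1/5631 = 0.00048908
phi = 1.468e-05 / 0.00048908 = 0.03

0.03


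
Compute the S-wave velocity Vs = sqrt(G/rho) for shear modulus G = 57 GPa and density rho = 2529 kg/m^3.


Convert G to Pa: G = 57e9 Pa
Compute G/rho = 57e9 / 2529 = 22538552.7877
Vs = sqrt(22538552.7877) = 4747.48 m/s

4747.48


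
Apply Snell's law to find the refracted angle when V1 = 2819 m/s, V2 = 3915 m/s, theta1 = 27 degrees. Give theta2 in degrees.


sin(theta1) = sin(27 deg) = 0.45399
sin(theta2) = V2/V1 * sin(theta1) = 3915/2819 * 0.45399 = 0.630498
theta2 = arcsin(0.630498) = 39.0868 degrees

39.0868


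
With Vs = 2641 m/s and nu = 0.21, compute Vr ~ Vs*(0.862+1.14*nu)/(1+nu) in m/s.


Numerator factor = 0.862 + 1.14*0.21 = 1.1014
Denominator = 1 + 0.21 = 1.21
Vr = 2641 * 1.1014 / 1.21 = 2403.96 m/s

2403.96


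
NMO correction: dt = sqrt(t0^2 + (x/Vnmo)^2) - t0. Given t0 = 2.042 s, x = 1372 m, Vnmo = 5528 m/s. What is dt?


x/Vnmo = 1372/5528 = 0.248191
(x/Vnmo)^2 = 0.061599
t0^2 = 4.169764
sqrt(4.169764 + 0.061599) = 2.057028
dt = 2.057028 - 2.042 = 0.015028

0.015028


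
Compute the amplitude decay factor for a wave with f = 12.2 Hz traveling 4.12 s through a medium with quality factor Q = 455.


pi*f*t/Q = pi*12.2*4.12/455 = 0.347053
A/A0 = exp(-0.347053) = 0.706768

0.706768


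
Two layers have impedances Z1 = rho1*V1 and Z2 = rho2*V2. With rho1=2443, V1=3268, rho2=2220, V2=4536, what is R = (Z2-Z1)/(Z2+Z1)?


Z1 = 2443 * 3268 = 7983724
Z2 = 2220 * 4536 = 10069920
R = (10069920 - 7983724) / (10069920 + 7983724) = 2086196 / 18053644 = 0.1156

0.1156


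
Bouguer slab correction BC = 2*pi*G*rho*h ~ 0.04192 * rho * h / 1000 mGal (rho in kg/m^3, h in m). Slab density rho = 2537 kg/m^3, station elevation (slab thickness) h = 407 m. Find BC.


BC = 0.04192 * rho * h / 1000
= 0.04192 * 2537 * 407 / 1000
= 43.2849 mGal

43.2849


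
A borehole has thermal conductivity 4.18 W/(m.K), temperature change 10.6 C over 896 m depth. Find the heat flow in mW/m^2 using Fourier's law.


q = k * dT / dz * 1000
= 4.18 * 10.6 / 896 * 1000
= 0.049451 * 1000
= 49.4509 mW/m^2

49.4509


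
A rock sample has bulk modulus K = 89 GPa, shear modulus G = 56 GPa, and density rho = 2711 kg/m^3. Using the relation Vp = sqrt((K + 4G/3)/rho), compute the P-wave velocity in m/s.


First compute the effective modulus:
K + 4G/3 = 89e9 + 4*56e9/3 = 163666666666.67 Pa
Then divide by density:
163666666666.67 / 2711 = 60371326.6937 Pa/(kg/m^3)
Take the square root:
Vp = sqrt(60371326.6937) = 7769.9 m/s

7769.9


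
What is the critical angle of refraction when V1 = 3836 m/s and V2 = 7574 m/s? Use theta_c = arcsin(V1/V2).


V1/V2 = 3836/7574 = 0.50647
theta_c = arcsin(0.50647) = 30.4289 degrees

30.4289


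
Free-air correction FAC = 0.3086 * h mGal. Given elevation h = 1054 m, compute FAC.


FAC = 0.3086 * h
= 0.3086 * 1054
= 325.2644 mGal

325.2644


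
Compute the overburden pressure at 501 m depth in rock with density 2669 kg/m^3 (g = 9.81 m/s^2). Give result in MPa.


P = rho * g * z / 1e6
= 2669 * 9.81 * 501 / 1e6
= 13117627.89 / 1e6
= 13.1176 MPa

13.1176


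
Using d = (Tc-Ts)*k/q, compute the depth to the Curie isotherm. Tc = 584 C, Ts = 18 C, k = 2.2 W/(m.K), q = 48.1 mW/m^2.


T_Curie - T_surf = 584 - 18 = 566 C
Convert q to W/m^2: 48.1 mW/m^2 = 0.0481 W/m^2
d = 566 * 2.2 / 0.0481 = 25887.73 m

25887.73


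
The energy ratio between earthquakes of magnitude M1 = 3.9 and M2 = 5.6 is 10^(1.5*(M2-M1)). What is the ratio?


M2 - M1 = 5.6 - 3.9 = 1.7
1.5 * 1.7 = 2.55
ratio = 10^2.55 = 354.81

354.81


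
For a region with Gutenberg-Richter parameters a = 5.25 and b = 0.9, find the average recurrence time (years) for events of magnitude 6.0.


log10(N) = 5.25 - 0.9*6.0 = -0.15
N = 10^-0.15 = 0.707946
T = 1/N = 1/0.707946 = 1.4125 years

1.4125


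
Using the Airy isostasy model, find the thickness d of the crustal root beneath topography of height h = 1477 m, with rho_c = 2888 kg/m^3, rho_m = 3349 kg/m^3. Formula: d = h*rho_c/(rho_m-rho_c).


rho_m - rho_c = 3349 - 2888 = 461
d = 1477 * 2888 / 461
= 4265576 / 461
= 9252.88 m

9252.88


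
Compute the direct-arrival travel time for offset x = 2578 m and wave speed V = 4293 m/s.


t = x / V
= 2578 / 4293
= 0.6005 s

0.6005


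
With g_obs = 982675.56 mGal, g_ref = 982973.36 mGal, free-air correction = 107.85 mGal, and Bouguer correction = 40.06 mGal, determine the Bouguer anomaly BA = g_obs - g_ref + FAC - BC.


BA = g_obs - g_ref + FAC - BC
= 982675.56 - 982973.36 + 107.85 - 40.06
= -230.01 mGal

-230.01


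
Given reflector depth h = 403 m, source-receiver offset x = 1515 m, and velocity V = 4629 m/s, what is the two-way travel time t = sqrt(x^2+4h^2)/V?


x^2 + 4h^2 = 1515^2 + 4*403^2 = 2295225 + 649636 = 2944861
sqrt(2944861) = 1716.0597
t = 1716.0597 / 4629 = 0.3707 s

0.3707


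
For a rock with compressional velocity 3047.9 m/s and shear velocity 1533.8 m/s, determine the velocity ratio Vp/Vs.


Vp/Vs = 3047.9 / 1533.8
= 1.9872

1.9872


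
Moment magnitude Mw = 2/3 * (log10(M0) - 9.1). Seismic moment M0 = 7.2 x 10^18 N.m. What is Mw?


log10(M0) = log10(7.2 x 10^18) = 18.8573
Mw = 2/3 * (18.8573 - 9.1)
= 2/3 * 9.7573
= 6.5

6.5


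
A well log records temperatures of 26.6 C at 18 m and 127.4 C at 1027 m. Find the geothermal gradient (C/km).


dT = 127.4 - 26.6 = 100.8 C
dz = 1027 - 18 = 1009 m
gradient = dT/dz * 1000 = 100.8/1009 * 1000 = 99.9009 C/km

99.9009


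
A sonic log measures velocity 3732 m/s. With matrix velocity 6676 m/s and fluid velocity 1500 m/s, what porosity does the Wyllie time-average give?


1/V - 1/Vm = 1/3732 - 1/6676 = 0.00011816
1/Vf - 1/Vm = 1/1500 - 1/6676 = 0.00051688
phi = 0.00011816 / 0.00051688 = 0.2286

0.2286


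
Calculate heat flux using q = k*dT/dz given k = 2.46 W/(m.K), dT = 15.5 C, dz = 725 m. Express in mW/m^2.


q = k * dT / dz * 1000
= 2.46 * 15.5 / 725 * 1000
= 0.052593 * 1000
= 52.5931 mW/m^2

52.5931


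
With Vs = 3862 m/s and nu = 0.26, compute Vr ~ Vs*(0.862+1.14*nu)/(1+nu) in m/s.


Numerator factor = 0.862 + 1.14*0.26 = 1.1584
Denominator = 1 + 0.26 = 1.26
Vr = 3862 * 1.1584 / 1.26 = 3550.59 m/s

3550.59


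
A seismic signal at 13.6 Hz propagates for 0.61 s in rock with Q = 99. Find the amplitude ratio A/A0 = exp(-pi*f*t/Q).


pi*f*t/Q = pi*13.6*0.61/99 = 0.263259
A/A0 = exp(-0.263259) = 0.768543

0.768543


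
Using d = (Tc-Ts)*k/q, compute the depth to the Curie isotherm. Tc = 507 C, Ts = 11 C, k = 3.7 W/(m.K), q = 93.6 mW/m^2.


T_Curie - T_surf = 507 - 11 = 496 C
Convert q to W/m^2: 93.6 mW/m^2 = 0.0936 W/m^2
d = 496 * 3.7 / 0.0936 = 19606.84 m

19606.84


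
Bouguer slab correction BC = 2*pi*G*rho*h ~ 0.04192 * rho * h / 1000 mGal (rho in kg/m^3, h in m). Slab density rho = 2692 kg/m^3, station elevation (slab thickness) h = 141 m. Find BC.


BC = 0.04192 * rho * h / 1000
= 0.04192 * 2692 * 141 / 1000
= 15.9117 mGal

15.9117


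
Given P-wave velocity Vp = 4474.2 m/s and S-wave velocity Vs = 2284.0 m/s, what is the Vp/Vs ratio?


Vp/Vs = 4474.2 / 2284.0
= 1.9589

1.9589


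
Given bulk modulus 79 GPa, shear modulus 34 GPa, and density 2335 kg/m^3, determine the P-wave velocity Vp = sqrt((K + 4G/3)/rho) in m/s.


First compute the effective modulus:
K + 4G/3 = 79e9 + 4*34e9/3 = 124333333333.33 Pa
Then divide by density:
124333333333.33 / 2335 = 53247680.2284 Pa/(kg/m^3)
Take the square root:
Vp = sqrt(53247680.2284) = 7297.1 m/s

7297.1


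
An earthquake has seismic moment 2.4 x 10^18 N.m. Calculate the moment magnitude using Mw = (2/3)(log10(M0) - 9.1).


log10(M0) = log10(2.4 x 10^18) = 18.3802
Mw = 2/3 * (18.3802 - 9.1)
= 2/3 * 9.2802
= 6.19

6.19


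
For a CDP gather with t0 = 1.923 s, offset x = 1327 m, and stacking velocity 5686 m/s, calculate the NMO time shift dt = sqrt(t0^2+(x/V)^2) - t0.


x/Vnmo = 1327/5686 = 0.23338
(x/Vnmo)^2 = 0.054466
t0^2 = 3.697929
sqrt(3.697929 + 0.054466) = 1.93711
dt = 1.93711 - 1.923 = 0.01411

0.01411


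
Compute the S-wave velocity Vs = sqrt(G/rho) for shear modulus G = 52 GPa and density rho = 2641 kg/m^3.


Convert G to Pa: G = 52e9 Pa
Compute G/rho = 52e9 / 2641 = 19689511.5487
Vs = sqrt(19689511.5487) = 4437.29 m/s

4437.29


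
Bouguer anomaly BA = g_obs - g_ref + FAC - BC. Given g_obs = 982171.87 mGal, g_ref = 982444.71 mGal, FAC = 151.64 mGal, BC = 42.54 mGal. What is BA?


BA = g_obs - g_ref + FAC - BC
= 982171.87 - 982444.71 + 151.64 - 42.54
= -163.74 mGal

-163.74


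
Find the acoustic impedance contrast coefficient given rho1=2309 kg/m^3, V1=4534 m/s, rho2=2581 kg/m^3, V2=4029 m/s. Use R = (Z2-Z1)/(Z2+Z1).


Z1 = 2309 * 4534 = 10469006
Z2 = 2581 * 4029 = 10398849
R = (10398849 - 10469006) / (10398849 + 10469006) = -70157 / 20867855 = -0.0034

-0.0034


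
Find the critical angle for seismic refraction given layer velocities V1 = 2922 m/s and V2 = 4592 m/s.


V1/V2 = 2922/4592 = 0.636324
theta_c = arcsin(0.636324) = 39.5183 degrees

39.5183


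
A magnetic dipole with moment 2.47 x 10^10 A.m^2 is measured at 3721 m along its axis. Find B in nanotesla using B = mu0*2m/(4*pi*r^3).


m = 2.47 x 10^10 = 24700000000 A.m^2
2m = 49400000000 A.m^2
r^3 = 3721^3 = 51520374361
B = (4pi*10^-7) * 49400000000 / (4*pi * 51520374361) * 1e9
= 62077.870835 / 647424118410.85 * 1e9
= 95.8844 nT

95.8844


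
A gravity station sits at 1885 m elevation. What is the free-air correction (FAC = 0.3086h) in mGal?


FAC = 0.3086 * h
= 0.3086 * 1885
= 581.711 mGal

581.711


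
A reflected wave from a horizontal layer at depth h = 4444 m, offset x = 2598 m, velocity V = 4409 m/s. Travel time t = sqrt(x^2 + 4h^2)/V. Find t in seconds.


x^2 + 4h^2 = 2598^2 + 4*4444^2 = 6749604 + 78996544 = 85746148
sqrt(85746148) = 9259.9216
t = 9259.9216 / 4409 = 2.1002 s

2.1002


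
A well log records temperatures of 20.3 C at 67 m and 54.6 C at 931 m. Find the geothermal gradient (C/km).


dT = 54.6 - 20.3 = 34.3 C
dz = 931 - 67 = 864 m
gradient = dT/dz * 1000 = 34.3/864 * 1000 = 39.6991 C/km

39.6991


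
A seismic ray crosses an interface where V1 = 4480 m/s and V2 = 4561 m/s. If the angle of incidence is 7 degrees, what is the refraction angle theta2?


sin(theta1) = sin(7 deg) = 0.121869
sin(theta2) = V2/V1 * sin(theta1) = 4561/4480 * 0.121869 = 0.124073
theta2 = arcsin(0.124073) = 7.1272 degrees

7.1272


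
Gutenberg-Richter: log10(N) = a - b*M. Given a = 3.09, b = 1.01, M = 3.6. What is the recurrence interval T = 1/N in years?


log10(N) = 3.09 - 1.01*3.6 = -0.546
N = 10^-0.546 = 0.284446
T = 1/N = 1/0.284446 = 3.5156 years

3.5156


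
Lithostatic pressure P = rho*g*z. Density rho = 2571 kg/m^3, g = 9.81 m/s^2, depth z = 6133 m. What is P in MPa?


P = rho * g * z / 1e6
= 2571 * 9.81 * 6133 / 1e6
= 154683520.83 / 1e6
= 154.6835 MPa

154.6835


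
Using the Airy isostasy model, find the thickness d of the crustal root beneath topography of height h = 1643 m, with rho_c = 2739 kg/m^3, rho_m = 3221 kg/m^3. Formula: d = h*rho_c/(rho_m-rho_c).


rho_m - rho_c = 3221 - 2739 = 482
d = 1643 * 2739 / 482
= 4500177 / 482
= 9336.47 m

9336.47


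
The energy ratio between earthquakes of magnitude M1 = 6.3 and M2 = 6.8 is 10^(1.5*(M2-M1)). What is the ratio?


M2 - M1 = 6.8 - 6.3 = 0.5
1.5 * 0.5 = 0.75
ratio = 10^0.75 = 5.62

5.62


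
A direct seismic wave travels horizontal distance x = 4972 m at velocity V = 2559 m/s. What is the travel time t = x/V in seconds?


t = x / V
= 4972 / 2559
= 1.9429 s

1.9429


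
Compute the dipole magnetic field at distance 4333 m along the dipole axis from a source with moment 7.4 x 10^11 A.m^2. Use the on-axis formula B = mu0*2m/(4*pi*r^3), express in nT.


m = 7.4 x 10^11 = 740000000000 A.m^2
2m = 1480000000000 A.m^2
r^3 = 4333^3 = 81351594037
B = (4pi*10^-7) * 1480000000000 / (4*pi * 81351594037) * 1e9
= 1859822.850925 / 1022294280737.83 * 1e9
= 1819.2637 nT

1819.2637


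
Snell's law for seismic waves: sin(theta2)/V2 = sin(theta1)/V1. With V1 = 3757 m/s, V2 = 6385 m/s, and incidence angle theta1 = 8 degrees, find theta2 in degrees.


sin(theta1) = sin(8 deg) = 0.139173
sin(theta2) = V2/V1 * sin(theta1) = 6385/3757 * 0.139173 = 0.236524
theta2 = arcsin(0.236524) = 13.6815 degrees

13.6815


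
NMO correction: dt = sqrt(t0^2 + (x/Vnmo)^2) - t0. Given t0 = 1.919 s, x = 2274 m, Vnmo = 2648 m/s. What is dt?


x/Vnmo = 2274/2648 = 0.858761
(x/Vnmo)^2 = 0.737471
t0^2 = 3.682561
sqrt(3.682561 + 0.737471) = 2.102387
dt = 2.102387 - 1.919 = 0.183387

0.183387


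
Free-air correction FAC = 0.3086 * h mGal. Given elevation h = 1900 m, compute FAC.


FAC = 0.3086 * h
= 0.3086 * 1900
= 586.34 mGal

586.34


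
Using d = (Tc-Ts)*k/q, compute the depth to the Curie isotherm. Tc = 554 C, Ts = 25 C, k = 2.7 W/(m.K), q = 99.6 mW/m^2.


T_Curie - T_surf = 554 - 25 = 529 C
Convert q to W/m^2: 99.6 mW/m^2 = 0.0996 W/m^2
d = 529 * 2.7 / 0.0996 = 14340.36 m

14340.36


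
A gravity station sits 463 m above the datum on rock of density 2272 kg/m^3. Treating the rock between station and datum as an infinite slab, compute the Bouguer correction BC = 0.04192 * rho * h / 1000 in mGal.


BC = 0.04192 * rho * h / 1000
= 0.04192 * 2272 * 463 / 1000
= 44.0972 mGal

44.0972


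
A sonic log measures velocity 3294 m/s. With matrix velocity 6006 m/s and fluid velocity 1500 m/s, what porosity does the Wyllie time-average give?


1/V - 1/Vm = 1/3294 - 1/6006 = 0.00013708
1/Vf - 1/Vm = 1/1500 - 1/6006 = 0.00050017
phi = 0.00013708 / 0.00050017 = 0.2741

0.2741


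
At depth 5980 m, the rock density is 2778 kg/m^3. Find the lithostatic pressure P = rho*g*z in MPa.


P = rho * g * z / 1e6
= 2778 * 9.81 * 5980 / 1e6
= 162968036.4 / 1e6
= 162.968 MPa

162.968


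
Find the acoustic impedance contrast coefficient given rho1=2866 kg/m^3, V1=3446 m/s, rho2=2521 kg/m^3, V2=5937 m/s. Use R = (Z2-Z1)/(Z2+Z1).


Z1 = 2866 * 3446 = 9876236
Z2 = 2521 * 5937 = 14967177
R = (14967177 - 9876236) / (14967177 + 9876236) = 5090941 / 24843413 = 0.2049

0.2049


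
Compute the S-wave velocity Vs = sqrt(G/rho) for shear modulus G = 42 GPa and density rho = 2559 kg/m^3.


Convert G to Pa: G = 42e9 Pa
Compute G/rho = 42e9 / 2559 = 16412661.1958
Vs = sqrt(16412661.1958) = 4051.25 m/s

4051.25


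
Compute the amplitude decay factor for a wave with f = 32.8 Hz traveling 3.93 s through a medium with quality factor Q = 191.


pi*f*t/Q = pi*32.8*3.93/191 = 2.12023
A/A0 = exp(-2.12023) = 0.120004

0.120004


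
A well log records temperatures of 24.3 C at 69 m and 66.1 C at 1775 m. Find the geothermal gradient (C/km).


dT = 66.1 - 24.3 = 41.8 C
dz = 1775 - 69 = 1706 m
gradient = dT/dz * 1000 = 41.8/1706 * 1000 = 24.5018 C/km

24.5018


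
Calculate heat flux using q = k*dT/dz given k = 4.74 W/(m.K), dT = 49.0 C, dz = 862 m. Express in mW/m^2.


q = k * dT / dz * 1000
= 4.74 * 49.0 / 862 * 1000
= 0.269443 * 1000
= 269.4432 mW/m^2

269.4432


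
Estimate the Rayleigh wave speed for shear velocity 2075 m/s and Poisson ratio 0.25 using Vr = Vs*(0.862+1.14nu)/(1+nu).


Numerator factor = 0.862 + 1.14*0.25 = 1.147
Denominator = 1 + 0.25 = 1.25
Vr = 2075 * 1.147 / 1.25 = 1904.02 m/s

1904.02


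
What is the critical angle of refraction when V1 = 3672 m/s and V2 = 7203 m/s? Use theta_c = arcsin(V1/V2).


V1/V2 = 3672/7203 = 0.509788
theta_c = arcsin(0.509788) = 30.6497 degrees

30.6497


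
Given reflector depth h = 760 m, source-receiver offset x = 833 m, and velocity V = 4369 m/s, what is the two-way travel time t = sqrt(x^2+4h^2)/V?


x^2 + 4h^2 = 833^2 + 4*760^2 = 693889 + 2310400 = 3004289
sqrt(3004289) = 1733.2885
t = 1733.2885 / 4369 = 0.3967 s

0.3967


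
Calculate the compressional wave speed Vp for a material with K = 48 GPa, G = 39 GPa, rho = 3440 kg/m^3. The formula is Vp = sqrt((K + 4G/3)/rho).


First compute the effective modulus:
K + 4G/3 = 48e9 + 4*39e9/3 = 100000000000.0 Pa
Then divide by density:
100000000000.0 / 3440 = 29069767.4419 Pa/(kg/m^3)
Take the square root:
Vp = sqrt(29069767.4419) = 5391.64 m/s

5391.64


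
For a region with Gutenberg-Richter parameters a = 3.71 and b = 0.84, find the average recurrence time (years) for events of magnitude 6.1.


log10(N) = 3.71 - 0.84*6.1 = -1.414
N = 10^-1.414 = 0.038548
T = 1/N = 1/0.038548 = 25.9418 years

25.9418


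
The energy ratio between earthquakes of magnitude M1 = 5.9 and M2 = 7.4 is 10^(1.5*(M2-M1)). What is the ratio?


M2 - M1 = 7.4 - 5.9 = 1.5
1.5 * 1.5 = 2.25
ratio = 10^2.25 = 177.83

177.83


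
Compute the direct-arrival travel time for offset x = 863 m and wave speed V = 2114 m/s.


t = x / V
= 863 / 2114
= 0.4082 s

0.4082


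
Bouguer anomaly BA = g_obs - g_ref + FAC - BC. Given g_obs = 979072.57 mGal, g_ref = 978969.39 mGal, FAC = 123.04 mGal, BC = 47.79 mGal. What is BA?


BA = g_obs - g_ref + FAC - BC
= 979072.57 - 978969.39 + 123.04 - 47.79
= 178.43 mGal

178.43


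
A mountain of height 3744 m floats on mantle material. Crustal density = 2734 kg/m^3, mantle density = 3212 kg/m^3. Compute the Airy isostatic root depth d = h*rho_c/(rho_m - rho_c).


rho_m - rho_c = 3212 - 2734 = 478
d = 3744 * 2734 / 478
= 10236096 / 478
= 21414.43 m

21414.43


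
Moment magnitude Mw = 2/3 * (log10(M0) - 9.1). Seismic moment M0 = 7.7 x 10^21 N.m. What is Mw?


log10(M0) = log10(7.7 x 10^21) = 21.8865
Mw = 2/3 * (21.8865 - 9.1)
= 2/3 * 12.7865
= 8.52

8.52


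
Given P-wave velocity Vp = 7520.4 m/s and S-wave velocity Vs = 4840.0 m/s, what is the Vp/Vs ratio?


Vp/Vs = 7520.4 / 4840.0
= 1.5538

1.5538


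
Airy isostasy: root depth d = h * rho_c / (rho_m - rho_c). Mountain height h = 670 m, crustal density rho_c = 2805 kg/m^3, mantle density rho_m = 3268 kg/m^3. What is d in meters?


rho_m - rho_c = 3268 - 2805 = 463
d = 670 * 2805 / 463
= 1879350 / 463
= 4059.07 m

4059.07
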